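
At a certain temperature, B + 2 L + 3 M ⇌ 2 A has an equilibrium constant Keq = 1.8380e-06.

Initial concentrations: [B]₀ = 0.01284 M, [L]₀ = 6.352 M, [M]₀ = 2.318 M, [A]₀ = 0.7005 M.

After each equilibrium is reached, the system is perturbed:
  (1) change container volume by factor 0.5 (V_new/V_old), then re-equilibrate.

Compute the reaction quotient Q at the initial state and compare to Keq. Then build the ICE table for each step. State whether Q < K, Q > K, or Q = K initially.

Q₀ = 0.07605; Q > K (proceeds reverse)

Q₀ = 0.07605 vs Keq = 1.8380e-06 ⇒ Q>K, reverse
Step 1:
                    B           L           M           A
  I           0.01284       6.352       2.318      0.7005
  C            0.3333      0.6667           1     -0.6667
  E            0.3462       7.019       3.318     0.03384
  solve Keq expr → x = -0.3333; check Q = 1.8380e-06
Then change container volume by factor 0.5 (V_new/V_old).
Step 2:
                    B           L           M           A
  I            0.6923       14.04       6.636     0.06767
  C          -0.08437     -0.1687     -0.2531      0.1687
  E             0.608       13.87       6.383      0.2364
  solve Keq expr → x = 0.08437; check Q = 1.8380e-06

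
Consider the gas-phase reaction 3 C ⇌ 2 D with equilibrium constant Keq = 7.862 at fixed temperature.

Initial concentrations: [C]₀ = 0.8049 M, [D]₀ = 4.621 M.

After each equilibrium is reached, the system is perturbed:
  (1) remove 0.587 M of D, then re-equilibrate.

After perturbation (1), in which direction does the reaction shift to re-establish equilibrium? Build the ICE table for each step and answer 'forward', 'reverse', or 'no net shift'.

Q₀ = 40.95 vs Keq = 7.862 ⇒ Q>K, reverse
Step 1:
                  C         D
  Initial    0.8049     4.621
  Change     0.5197   -0.3465
  Equil       1.325     4.275
  solve Keq expr → x = -0.1732; check Q = 7.862
Then remove 0.587 M of D.
Step 2:
                  C         D
  Initial     1.325     3.688
  Change    -0.1086   0.07238
  Equil       1.216      3.76
  solve Keq expr → x = 0.03619; check Q = 7.862

Direction: forward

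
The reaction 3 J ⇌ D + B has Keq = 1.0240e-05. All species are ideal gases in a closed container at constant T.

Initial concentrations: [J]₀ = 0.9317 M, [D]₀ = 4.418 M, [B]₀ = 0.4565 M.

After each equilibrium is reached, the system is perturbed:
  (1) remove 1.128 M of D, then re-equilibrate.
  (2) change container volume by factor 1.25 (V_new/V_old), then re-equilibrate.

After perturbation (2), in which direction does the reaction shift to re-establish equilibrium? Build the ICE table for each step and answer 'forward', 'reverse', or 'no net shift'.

Q₀ = 2.494 vs Keq = 1.0240e-05 ⇒ Q>K, reverse
Step 1:
                  J         D         B
  Initial    0.9317     4.418    0.4565
  Change      1.369   -0.4565   -0.4565
  Equil       2.301     3.962 3.1495e-05
  solve Keq expr → x = -0.4565; check Q = 1.0240e-05
Then remove 1.128 M of D.
Step 2:
                  J         D         B
  Initial     2.301     2.834 3.1495e-05
  Change  -3.7607e-05 1.2536e-05 1.2536e-05
  Equil       2.301     2.834 4.4031e-05
  solve Keq expr → x = 1.2536e-05; check Q = 1.0240e-05
Then change container volume by factor 1.25 (V_new/V_old).
Step 3:
                  J         D         B
  Initial     1.841     2.267 3.5225e-05
  Change  2.1132e-05 -7.0439e-06 -7.0439e-06
  Equil       1.841     2.267 2.8181e-05
  solve Keq expr → x = -7.0439e-06; check Q = 1.0240e-05

Direction: reverse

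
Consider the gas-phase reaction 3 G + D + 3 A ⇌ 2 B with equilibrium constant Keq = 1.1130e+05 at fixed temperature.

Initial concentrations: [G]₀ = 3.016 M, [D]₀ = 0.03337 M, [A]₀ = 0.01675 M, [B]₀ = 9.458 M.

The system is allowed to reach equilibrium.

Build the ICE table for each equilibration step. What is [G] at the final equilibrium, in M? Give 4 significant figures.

Q₀ = 2.0792e+07 vs Keq = 1.1130e+05 ⇒ Q>K, reverse
Step 1:
                    G           D           A           B
  init          3.016     0.03337     0.01675       9.458
  Δ           0.06277     0.02092     0.06277    -0.04184
  eq            3.079     0.05429     0.07952       9.416
  solve Keq expr → x = -0.02092; check Q = 1.1130e+05

[G]_eq = 3.079 M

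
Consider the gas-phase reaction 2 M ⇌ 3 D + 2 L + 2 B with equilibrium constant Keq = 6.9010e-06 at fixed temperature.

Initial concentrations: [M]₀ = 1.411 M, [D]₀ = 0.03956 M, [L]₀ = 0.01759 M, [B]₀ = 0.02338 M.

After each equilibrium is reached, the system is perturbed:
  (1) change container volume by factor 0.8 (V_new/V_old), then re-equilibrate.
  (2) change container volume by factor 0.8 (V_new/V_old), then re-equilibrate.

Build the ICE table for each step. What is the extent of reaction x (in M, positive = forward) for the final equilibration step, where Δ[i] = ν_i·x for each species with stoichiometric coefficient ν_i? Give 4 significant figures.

x = -0.01583 M

Q₀ = 5.2594e-12 vs Keq = 6.9010e-06 ⇒ Q<K, forward
Step 1:
                   M          D          L          B
  Initial      1.411    0.03956    0.01759    0.02338
  Change     -0.1418     0.2127     0.1418     0.1418
  Equil        1.269     0.2522     0.1594     0.1652
  solve Keq expr → x = 0.07089; check Q = 6.9010e-06
Then change container volume by factor 0.8 (V_new/V_old).
Step 2:
                   M          D          L          B
  Initial      1.587     0.3153     0.1992     0.2064
  Change     0.02941   -0.04411   -0.02941   -0.02941
  Equil        1.616     0.2712     0.1698      0.177
  solve Keq expr → x = -0.0147; check Q = 6.9010e-06
Then change container volume by factor 0.8 (V_new/V_old).
Step 3:
                   M          D          L          B
  Initial       2.02      0.339     0.2123     0.2213
  Change     0.03166   -0.04749   -0.03166   -0.03166
  Equil        2.052     0.2915     0.1806     0.1896
  solve Keq expr → x = -0.01583; check Q = 6.9010e-06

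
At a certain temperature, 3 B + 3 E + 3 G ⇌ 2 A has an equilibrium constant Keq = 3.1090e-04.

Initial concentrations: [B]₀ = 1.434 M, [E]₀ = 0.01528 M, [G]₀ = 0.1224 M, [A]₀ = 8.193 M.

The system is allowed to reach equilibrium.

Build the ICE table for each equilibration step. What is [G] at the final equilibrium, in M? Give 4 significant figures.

Q₀ = 3.4796e+09 vs Keq = 3.1090e-04 ⇒ Q>K, reverse
Step 1:
                   B          E          G          A
  init         1.434    0.01528     0.1224      8.193
  Δ             3.19       3.19       3.19     -2.127
  eq           4.624      3.205      3.313      6.066
  solve Keq expr → x = -1.063; check Q = 3.1090e-04

[G]_eq = 3.313 M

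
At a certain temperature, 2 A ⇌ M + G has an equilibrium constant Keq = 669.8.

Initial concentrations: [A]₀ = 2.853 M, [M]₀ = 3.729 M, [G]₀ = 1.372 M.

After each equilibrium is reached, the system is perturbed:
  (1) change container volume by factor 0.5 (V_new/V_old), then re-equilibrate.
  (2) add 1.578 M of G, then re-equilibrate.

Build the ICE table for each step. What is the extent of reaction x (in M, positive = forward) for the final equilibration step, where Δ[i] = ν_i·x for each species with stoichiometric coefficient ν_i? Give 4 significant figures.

x = -0.01912 M

Q₀ = 0.6286 vs Keq = 669.8 ⇒ Q<K, forward
Step 1:
                    A           M           G
  init          2.853       3.729       1.372
  Δ            -2.709       1.355       1.355
  eq           0.1439       5.084       2.727
  solve Keq expr → x = 1.355; check Q = 669.8
Then change container volume by factor 0.5 (V_new/V_old).
Step 2:
                    A           M           G
  init         0.2877       10.17       5.453
  Δ                 0           0           0
  eq           0.2877       10.17       5.453
  solve Keq expr → x = 0; check Q = 669.8
Then add 1.578 M of G.
Step 3:
                    A           M           G
  init         0.2877       10.17       7.031
  Δ           0.03823    -0.01912    -0.01912
  eq           0.3259       10.15       7.012
  solve Keq expr → x = -0.01912; check Q = 669.8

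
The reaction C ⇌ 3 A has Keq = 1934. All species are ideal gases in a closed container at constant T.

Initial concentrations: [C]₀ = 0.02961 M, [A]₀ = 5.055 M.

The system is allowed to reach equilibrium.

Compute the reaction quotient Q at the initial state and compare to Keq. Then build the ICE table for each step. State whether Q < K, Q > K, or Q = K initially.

Q₀ = 4362; Q > K (proceeds reverse)

Q₀ = 4362 vs Keq = 1934 ⇒ Q>K, reverse
Step 1:
                  C         A
  init      0.02961     5.055
  Δ          0.0333  -0.09989
  eq        0.06291     4.955
  solve Keq expr → x = -0.0333; check Q = 1934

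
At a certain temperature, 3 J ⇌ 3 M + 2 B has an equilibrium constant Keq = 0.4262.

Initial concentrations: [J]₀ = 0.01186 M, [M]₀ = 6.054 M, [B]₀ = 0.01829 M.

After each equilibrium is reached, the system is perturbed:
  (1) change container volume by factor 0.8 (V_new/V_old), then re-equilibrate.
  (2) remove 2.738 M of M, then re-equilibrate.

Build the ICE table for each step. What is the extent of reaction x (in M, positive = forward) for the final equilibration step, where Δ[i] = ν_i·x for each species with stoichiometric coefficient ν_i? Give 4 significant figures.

Q₀ = 4.4494e+04 vs Keq = 0.4262 ⇒ Q>K, reverse
Step 1:
                    J           M           B
  init        0.01186       6.054     0.01829
  Δ           0.02693    -0.02693    -0.01795
  eq          0.03879       6.027  3.3707e-04
  solve Keq expr → x = -0.008976; check Q = 0.4262
Then change container volume by factor 0.8 (V_new/V_old).
Step 2:
                    J           M           B
  init        0.04849       7.534  4.2133e-04
  Δ        1.2444e-04 -1.2444e-04 -8.2960e-05
  eq          0.04861       7.534  3.3837e-04
  solve Keq expr → x = -4.1480e-05; check Q = 0.4262
Then remove 2.738 M of M.
Step 3:
                    J           M           B
  init        0.04861       4.796  3.3837e-04
  Δ       -4.7698e-04  4.7698e-04  3.1799e-04
  eq          0.04813       4.796  6.5636e-04
  solve Keq expr → x = 1.5899e-04; check Q = 0.4262

x = 1.5899e-04 M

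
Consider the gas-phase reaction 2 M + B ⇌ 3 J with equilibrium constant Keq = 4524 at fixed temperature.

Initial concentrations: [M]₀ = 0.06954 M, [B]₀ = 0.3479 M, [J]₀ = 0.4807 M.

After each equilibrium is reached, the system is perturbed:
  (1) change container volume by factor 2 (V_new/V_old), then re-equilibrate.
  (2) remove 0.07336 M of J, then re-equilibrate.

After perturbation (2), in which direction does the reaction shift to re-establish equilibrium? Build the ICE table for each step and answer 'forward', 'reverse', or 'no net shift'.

Direction: forward

Q₀ = 66.02 vs Keq = 4524 ⇒ Q<K, forward
Step 1:
                   M          B          J
  Initial    0.06954     0.3479     0.4807
  Change    -0.05826   -0.02913     0.0874
  Equil      0.01128     0.3188     0.5681
  solve Keq expr → x = 0.02913; check Q = 4524
Then change container volume by factor 2 (V_new/V_old).
Step 2:
                   M          B          J
  Initial   0.005638     0.1594      0.284
  Change           0          0          0
  Equil     0.005638     0.1594      0.284
  solve Keq expr → x = 0; check Q = 4524
Then remove 0.07336 M of J.
Step 3:
                   M          B          J
  Initial   0.005638     0.1594     0.2107
  Change    -0.00195 -9.7487e-04   0.002925
  Equil     0.003688     0.1584     0.2136
  solve Keq expr → x = 9.7487e-04; check Q = 4524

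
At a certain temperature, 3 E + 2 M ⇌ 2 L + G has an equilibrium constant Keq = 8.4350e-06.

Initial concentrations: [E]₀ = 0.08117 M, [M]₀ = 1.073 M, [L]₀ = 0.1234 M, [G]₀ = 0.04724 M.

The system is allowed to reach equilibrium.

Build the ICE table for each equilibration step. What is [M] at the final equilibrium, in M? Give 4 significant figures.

[M]_eq = 1.167 M

Q₀ = 1.168 vs Keq = 8.4350e-06 ⇒ Q>K, reverse
Step 1:
                  E         M         L         G
  I         0.08117     1.073    0.1234   0.04724
  C          0.1413   0.09418  -0.09418  -0.04709
  E          0.2224     1.167   0.02922 1.4818e-04
  solve Keq expr → x = -0.04709; check Q = 8.4350e-06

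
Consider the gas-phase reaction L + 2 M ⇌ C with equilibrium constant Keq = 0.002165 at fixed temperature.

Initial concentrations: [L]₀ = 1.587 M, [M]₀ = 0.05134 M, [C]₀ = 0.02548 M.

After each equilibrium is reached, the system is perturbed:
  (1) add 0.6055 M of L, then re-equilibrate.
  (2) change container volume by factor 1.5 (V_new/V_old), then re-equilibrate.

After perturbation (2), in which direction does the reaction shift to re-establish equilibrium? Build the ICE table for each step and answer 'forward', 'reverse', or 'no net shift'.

Q₀ = 6.091 vs Keq = 0.002165 ⇒ Q>K, reverse
Step 1:
                   L          M          C
  init         1.587    0.05134    0.02548
  Δ          0.02544    0.05089   -0.02544
  eq           1.612     0.1022 3.6482e-05
  solve Keq expr → x = -0.02544; check Q = 0.002165
Then add 0.6055 M of L.
Step 2:
                   L          M          C
  init         2.218     0.1022 3.6482e-05
  Δ       -1.3672e-05 -2.7345e-05 1.3672e-05
  eq           2.218     0.1022 5.0154e-05
  solve Keq expr → x = 1.3672e-05; check Q = 0.002165
Then change container volume by factor 1.5 (V_new/V_old).
Step 3:
                   L          M          C
  init         1.479    0.06813 3.3436e-05
  Δ       1.8559e-05 3.7118e-05 -1.8559e-05
  eq           1.479    0.06817 1.4877e-05
  solve Keq expr → x = -1.8559e-05; check Q = 0.002165

Direction: reverse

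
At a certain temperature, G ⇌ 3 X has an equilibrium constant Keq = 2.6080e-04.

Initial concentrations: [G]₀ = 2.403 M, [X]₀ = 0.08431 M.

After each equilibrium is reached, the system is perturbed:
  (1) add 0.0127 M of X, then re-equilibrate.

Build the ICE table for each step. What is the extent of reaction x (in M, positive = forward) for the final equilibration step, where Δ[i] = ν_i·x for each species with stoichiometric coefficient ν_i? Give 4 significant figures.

Q₀ = 2.4939e-04 vs Keq = 2.6080e-04 ⇒ Q<K, forward
Step 1:
                  G         X
  Initial     2.403   0.08431
  Change  -4.2045e-04  0.001261
  Equil       2.403   0.08557
  solve Keq expr → x = 4.2045e-04; check Q = 2.6080e-04
Then add 0.0127 M of X.
Step 2:
                  G         X
  Initial     2.403   0.09827
  Change   0.004217  -0.01265
  Equil       2.407   0.08562
  solve Keq expr → x = -0.004217; check Q = 2.6080e-04

x = -0.004217 M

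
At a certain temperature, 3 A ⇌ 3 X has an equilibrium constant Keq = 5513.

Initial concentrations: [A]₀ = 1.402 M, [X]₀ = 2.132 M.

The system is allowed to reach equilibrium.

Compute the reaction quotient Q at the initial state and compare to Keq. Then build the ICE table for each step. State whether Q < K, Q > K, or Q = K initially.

Q₀ = 3.517 vs Keq = 5513 ⇒ Q<K, forward
Step 1:
                   A          X
  init         1.402      2.132
  Δ           -1.213      1.213
  eq          0.1893      3.345
  solve Keq expr → x = 0.4042; check Q = 5513

Q₀ = 3.517; Q < K (proceeds forward)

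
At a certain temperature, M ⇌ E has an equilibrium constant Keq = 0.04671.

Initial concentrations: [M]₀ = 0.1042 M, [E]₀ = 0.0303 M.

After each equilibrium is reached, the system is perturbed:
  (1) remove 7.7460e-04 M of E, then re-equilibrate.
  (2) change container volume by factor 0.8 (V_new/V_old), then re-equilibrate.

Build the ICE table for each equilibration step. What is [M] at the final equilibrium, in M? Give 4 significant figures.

Q₀ = 0.2908 vs Keq = 0.04671 ⇒ Q>K, reverse
Step 1:
                    M           E
  I            0.1042      0.0303
  C            0.0243     -0.0243
  E            0.1285    0.006002
  solve Keq expr → x = -0.0243; check Q = 0.04671
Then remove 7.7460e-04 M of E.
Step 2:
                    M           E
  I            0.1285    0.005228
  C       -7.4003e-04  7.4003e-04
  E            0.1278    0.005968
  solve Keq expr → x = 7.4003e-04; check Q = 0.04671
Then change container volume by factor 0.8 (V_new/V_old).
Step 3:
                    M           E
  I            0.1597    0.007459
  C                 0           0
  E            0.1597    0.007459
  solve Keq expr → x = 0; check Q = 0.04671

[M]_eq = 0.1597 M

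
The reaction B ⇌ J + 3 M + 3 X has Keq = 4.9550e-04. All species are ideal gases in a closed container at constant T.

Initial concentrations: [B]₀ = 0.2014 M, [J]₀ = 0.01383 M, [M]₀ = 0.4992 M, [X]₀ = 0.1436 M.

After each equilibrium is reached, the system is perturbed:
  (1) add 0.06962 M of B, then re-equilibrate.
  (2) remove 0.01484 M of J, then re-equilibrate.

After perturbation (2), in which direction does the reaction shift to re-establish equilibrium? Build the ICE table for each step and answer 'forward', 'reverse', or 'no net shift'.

Q₀ = 2.5296e-05 vs Keq = 4.9550e-04 ⇒ Q<K, forward
Step 1:
                  B         J         M         X
  I          0.2014   0.01383    0.4992    0.1436
  C        -0.02648   0.02648   0.07945   0.07945
  E          0.1749   0.04031    0.5786     0.223
  solve Keq expr → x = 0.02648; check Q = 4.9550e-04
Then add 0.06962 M of B.
Step 2:
                  B         J         M         X
  I          0.2445   0.04031    0.5786     0.223
  C       -0.004064  0.004064   0.01219   0.01219
  E          0.2405   0.04438    0.5908    0.2352
  solve Keq expr → x = 0.004064; check Q = 4.9550e-04
Then remove 0.01484 M of J.
Step 3:
                  B         J         M         X
  I          0.2405   0.02954    0.5908    0.2352
  C       -0.004632  0.004632    0.0139    0.0139
  E          0.2358   0.03417    0.6047    0.2491
  solve Keq expr → x = 0.004632; check Q = 4.9550e-04

Direction: forward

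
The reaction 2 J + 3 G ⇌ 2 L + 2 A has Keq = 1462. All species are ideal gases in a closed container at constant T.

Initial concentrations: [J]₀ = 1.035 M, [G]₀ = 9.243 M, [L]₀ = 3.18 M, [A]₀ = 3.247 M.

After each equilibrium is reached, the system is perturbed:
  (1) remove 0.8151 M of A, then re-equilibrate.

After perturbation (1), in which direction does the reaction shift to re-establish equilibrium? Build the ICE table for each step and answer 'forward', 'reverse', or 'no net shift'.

Q₀ = 0.126 vs Keq = 1462 ⇒ Q<K, forward
Step 1:
                   J          G          L          A
  Initial      1.035      9.243       3.18      3.247
  Change      -1.013      -1.52      1.013      1.013
  Equil      0.02177      7.723      4.193       4.26
  solve Keq expr → x = 0.5066; check Q = 1462
Then remove 0.8151 M of A.
Step 2:
                   J          G          L          A
  Initial    0.02177      7.723      4.193      3.445
  Change   -0.004105  -0.006158   0.004105   0.004105
  Equil      0.01766      7.717      4.197      3.449
  solve Keq expr → x = 0.002053; check Q = 1462

Direction: forward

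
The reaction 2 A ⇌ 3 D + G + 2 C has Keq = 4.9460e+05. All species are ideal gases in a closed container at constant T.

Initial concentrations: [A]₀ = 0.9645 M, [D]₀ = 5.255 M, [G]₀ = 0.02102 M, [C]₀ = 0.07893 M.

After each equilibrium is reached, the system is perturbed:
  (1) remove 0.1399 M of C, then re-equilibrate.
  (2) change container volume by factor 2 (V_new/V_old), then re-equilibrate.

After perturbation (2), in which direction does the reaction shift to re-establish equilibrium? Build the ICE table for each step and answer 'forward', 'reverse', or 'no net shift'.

Direction: forward

Q₀ = 0.02043 vs Keq = 4.9460e+05 ⇒ Q<K, forward
Step 1:
                    A           D           G           C
  I            0.9645       5.255     0.02102     0.07893
  C           -0.9468        1.42      0.4734      0.9468
  E           0.01769       6.675      0.4944       1.026
  solve Keq expr → x = 0.4734; check Q = 4.9460e+05
Then remove 0.1399 M of C.
Step 2:
                    A           D           G           C
  I           0.01769       6.675      0.4944      0.8858
  C         -0.002342    0.003513    0.001171    0.002342
  E           0.01535       6.679      0.4956      0.8882
  solve Keq expr → x = 0.001171; check Q = 4.9460e+05
Then change container volume by factor 2 (V_new/V_old).
Step 3:
                    A           D           G           C
  I          0.007673       3.339      0.2478      0.4441
  C         -0.005711    0.008567    0.002856    0.005711
  E          0.001962       3.348      0.2507      0.4498
  solve Keq expr → x = 0.002856; check Q = 4.9460e+05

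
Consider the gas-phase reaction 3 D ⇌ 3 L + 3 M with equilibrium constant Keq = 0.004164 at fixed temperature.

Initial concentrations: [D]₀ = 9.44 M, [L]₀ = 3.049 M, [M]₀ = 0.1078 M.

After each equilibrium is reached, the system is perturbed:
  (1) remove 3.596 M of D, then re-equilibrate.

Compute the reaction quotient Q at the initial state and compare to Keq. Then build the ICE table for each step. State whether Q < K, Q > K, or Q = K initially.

Q₀ = 4.2210e-05; Q < K (proceeds forward)

Q₀ = 4.2210e-05 vs Keq = 0.004164 ⇒ Q<K, forward
Step 1:
                   D          L          M
  init          9.44      3.049     0.1078
  Δ          -0.3266     0.3266     0.3266
  eq           9.113      3.376     0.4344
  solve Keq expr → x = 0.1089; check Q = 0.004164
Then remove 3.596 M of D.
Step 2:
                   D          L          M
  init         5.517      3.376     0.4344
  Δ           0.1515    -0.1515    -0.1515
  eq           5.669      3.224     0.2829
  solve Keq expr → x = -0.05049; check Q = 0.004164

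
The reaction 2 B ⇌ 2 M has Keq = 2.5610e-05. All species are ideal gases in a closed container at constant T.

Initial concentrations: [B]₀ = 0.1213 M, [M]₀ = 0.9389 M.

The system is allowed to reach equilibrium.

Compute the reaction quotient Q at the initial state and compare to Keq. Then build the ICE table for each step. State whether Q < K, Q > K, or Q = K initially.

Q₀ = 59.91 vs Keq = 2.5610e-05 ⇒ Q>K, reverse
Step 1:
                   B          M
  I           0.1213     0.9389
  C           0.9336    -0.9336
  E            1.055   0.005338
  solve Keq expr → x = -0.4668; check Q = 2.5610e-05

Q₀ = 59.91; Q > K (proceeds reverse)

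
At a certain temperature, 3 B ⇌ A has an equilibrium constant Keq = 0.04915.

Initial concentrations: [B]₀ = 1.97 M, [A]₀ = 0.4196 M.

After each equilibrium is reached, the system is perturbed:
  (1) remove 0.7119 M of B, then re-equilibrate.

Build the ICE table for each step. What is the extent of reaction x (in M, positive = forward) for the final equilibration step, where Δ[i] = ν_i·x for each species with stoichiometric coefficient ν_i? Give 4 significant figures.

x = -0.1448 M

Q₀ = 0.05488 vs Keq = 0.04915 ⇒ Q>K, reverse
Step 1:
                   B          A
  Initial       1.97     0.4196
  Change     0.04767   -0.01589
  Equil        2.018     0.4037
  solve Keq expr → x = -0.01589; check Q = 0.04915
Then remove 0.7119 M of B.
Step 2:
                   B          A
  Initial      1.306     0.4037
  Change      0.4343    -0.1448
  Equil         1.74     0.2589
  solve Keq expr → x = -0.1448; check Q = 0.04915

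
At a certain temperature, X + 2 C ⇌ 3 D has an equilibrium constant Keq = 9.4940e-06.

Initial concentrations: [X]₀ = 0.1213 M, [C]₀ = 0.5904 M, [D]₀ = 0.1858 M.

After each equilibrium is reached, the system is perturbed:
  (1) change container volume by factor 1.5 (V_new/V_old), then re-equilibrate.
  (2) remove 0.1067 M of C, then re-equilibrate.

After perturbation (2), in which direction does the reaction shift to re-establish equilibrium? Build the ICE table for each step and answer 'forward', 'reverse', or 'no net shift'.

Direction: reverse

Q₀ = 0.1517 vs Keq = 9.4940e-06 ⇒ Q>K, reverse
Step 1:
                  X         C         D
  Initial    0.1213    0.5904    0.1858
  Change    0.05877    0.1175   -0.1763
  Equil      0.1801    0.7079  0.009498
  solve Keq expr → x = -0.05877; check Q = 9.4940e-06
Then change container volume by factor 1.5 (V_new/V_old).
Step 2:
                  X         C         D
  Initial      0.12     0.472  0.006332
  Change          0         0         0
  Equil        0.12     0.472  0.006332
  solve Keq expr → x = 0; check Q = 9.4940e-06
Then remove 0.1067 M of C.
Step 3:
                  X         C         D
  Initial      0.12    0.3653  0.006332
  Change  3.2774e-04 6.5549e-04 -9.8323e-04
  Equil      0.1204    0.3659  0.005349
  solve Keq expr → x = -3.2774e-04; check Q = 9.4940e-06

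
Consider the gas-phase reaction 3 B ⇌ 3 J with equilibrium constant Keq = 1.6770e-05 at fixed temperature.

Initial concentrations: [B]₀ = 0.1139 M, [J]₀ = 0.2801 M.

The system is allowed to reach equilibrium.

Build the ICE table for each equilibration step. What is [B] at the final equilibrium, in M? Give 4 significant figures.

Q₀ = 14.87 vs Keq = 1.6770e-05 ⇒ Q>K, reverse
Step 1:
                    B           J
  I            0.1139      0.2801
  C            0.2703     -0.2703
  E            0.3842    0.009833
  solve Keq expr → x = -0.09009; check Q = 1.6770e-05

[B]_eq = 0.3842 M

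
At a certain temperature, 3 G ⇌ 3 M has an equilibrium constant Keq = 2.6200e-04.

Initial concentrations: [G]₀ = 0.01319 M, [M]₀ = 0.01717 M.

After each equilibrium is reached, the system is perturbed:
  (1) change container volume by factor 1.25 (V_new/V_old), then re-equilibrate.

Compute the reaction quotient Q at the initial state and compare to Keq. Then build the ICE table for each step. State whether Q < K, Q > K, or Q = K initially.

Q₀ = 2.206; Q > K (proceeds reverse)

Q₀ = 2.206 vs Keq = 2.6200e-04 ⇒ Q>K, reverse
Step 1:
                   G          M
  Initial    0.01319    0.01717
  Change     0.01534   -0.01534
  Equil      0.02853   0.001826
  solve Keq expr → x = -0.005115; check Q = 2.6200e-04
Then change container volume by factor 1.25 (V_new/V_old).
Step 2:
                   G          M
  Initial    0.02283   0.001461
  Change           0          0
  Equil      0.02283   0.001461
  solve Keq expr → x = 0; check Q = 2.6200e-04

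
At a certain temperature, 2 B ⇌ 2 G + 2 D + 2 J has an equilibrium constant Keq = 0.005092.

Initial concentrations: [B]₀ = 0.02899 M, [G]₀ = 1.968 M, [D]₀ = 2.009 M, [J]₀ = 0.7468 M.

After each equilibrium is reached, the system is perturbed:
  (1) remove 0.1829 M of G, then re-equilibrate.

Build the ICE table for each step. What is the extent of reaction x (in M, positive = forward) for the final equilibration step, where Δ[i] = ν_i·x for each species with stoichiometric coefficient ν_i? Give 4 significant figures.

Q₀ = 1.0373e+04 vs Keq = 0.005092 ⇒ Q>K, reverse
Step 1:
                   B          G          D          J
  I          0.02899      1.968      2.009     0.7468
  C           0.7141    -0.7141    -0.7141    -0.7141
  E           0.7431      1.254      1.295    0.03266
  solve Keq expr → x = -0.3571; check Q = 0.005092
Then remove 0.1829 M of G.
Step 2:
                   B          G          D          J
  I           0.7431      1.071      1.295    0.03266
  C        -0.004999   0.004999   0.004999   0.004999
  E           0.7381      1.076        1.3    0.03766
  solve Keq expr → x = 0.002499; check Q = 0.005092

x = 0.002499 M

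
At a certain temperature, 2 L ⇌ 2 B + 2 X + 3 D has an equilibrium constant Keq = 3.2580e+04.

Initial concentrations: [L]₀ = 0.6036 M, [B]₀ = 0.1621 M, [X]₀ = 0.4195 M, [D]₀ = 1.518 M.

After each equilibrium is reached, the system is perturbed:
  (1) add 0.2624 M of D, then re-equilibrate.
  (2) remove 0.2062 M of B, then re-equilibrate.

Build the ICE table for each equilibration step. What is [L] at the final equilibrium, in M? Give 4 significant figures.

Q₀ = 0.0444 vs Keq = 3.2580e+04 ⇒ Q<K, forward
Step 1:
                   L          B          X          D
  init        0.6036     0.1621     0.4195      1.518
  Δ           -0.588      0.588      0.588      0.882
  eq         0.01557     0.7501      1.008        2.4
  solve Keq expr → x = 0.294; check Q = 3.2580e+04
Then add 0.2624 M of D.
Step 2:
                   L          B          X          D
  init       0.01557     0.7501      1.008      2.662
  Δ         0.002479  -0.002479  -0.002479  -0.003719
  eq         0.01805     0.7477      1.005      2.659
  solve Keq expr → x = -0.00124; check Q = 3.2580e+04
Then remove 0.2062 M of B.
Step 3:
                   L          B          X          D
  init       0.01805     0.5415      1.005      2.659
  Δ        -0.004747   0.004747   0.004747   0.007121
  eq          0.0133     0.5462       1.01      2.666
  solve Keq expr → x = 0.002374; check Q = 3.2580e+04

[L]_eq = 0.0133 M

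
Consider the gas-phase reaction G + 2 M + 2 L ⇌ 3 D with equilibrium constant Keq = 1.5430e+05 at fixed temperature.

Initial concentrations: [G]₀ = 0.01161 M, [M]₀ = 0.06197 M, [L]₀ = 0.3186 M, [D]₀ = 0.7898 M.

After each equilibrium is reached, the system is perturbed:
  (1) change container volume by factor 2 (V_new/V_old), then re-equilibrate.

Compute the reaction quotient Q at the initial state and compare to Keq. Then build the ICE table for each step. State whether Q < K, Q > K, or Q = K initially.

Q₀ = 1.0886e+05; Q < K (proceeds forward)

Q₀ = 1.0886e+05 vs Keq = 1.5430e+05 ⇒ Q<K, forward
Step 1:
                  G         M         L         D
  I         0.01161   0.06197    0.3186    0.7898
  C        -0.00189  -0.00378  -0.00378  0.005669
  E         0.00972   0.05819    0.3148    0.7955
  solve Keq expr → x = 0.00189; check Q = 1.5430e+05
Then change container volume by factor 2 (V_new/V_old).
Step 2:
                  G         M         L         D
  I         0.00486    0.0291    0.1574    0.3977
  C        0.004412  0.008824  0.008824  -0.01324
  E        0.009272   0.03792    0.1662    0.3845
  solve Keq expr → x = -0.004412; check Q = 1.5430e+05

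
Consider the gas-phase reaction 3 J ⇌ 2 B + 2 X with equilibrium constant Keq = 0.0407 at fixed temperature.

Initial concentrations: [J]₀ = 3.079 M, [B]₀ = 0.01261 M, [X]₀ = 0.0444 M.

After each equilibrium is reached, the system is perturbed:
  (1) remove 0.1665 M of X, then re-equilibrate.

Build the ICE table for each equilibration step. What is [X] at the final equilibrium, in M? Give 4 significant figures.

[X]_eq = 0.663 M

Q₀ = 1.0739e-08 vs Keq = 0.0407 ⇒ Q<K, forward
Step 1:
                   J          B          X
  I            3.079    0.01261     0.0444
  C           -1.087     0.7247     0.7247
  E            1.992     0.7374     0.7691
  solve Keq expr → x = 0.3624; check Q = 0.0407
Then remove 0.1665 M of X.
Step 2:
                   J          B          X
  I            1.992     0.7374     0.6026
  C         -0.09055    0.06037    0.06037
  E            1.901     0.7977      0.663
  solve Keq expr → x = 0.03018; check Q = 0.0407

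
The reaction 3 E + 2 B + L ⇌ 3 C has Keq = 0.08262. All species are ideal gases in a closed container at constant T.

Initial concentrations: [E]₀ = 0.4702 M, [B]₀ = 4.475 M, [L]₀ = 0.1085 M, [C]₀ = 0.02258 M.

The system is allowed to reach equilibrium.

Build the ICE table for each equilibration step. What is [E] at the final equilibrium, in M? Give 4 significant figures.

Q₀ = 5.0969e-05 vs Keq = 0.08262 ⇒ Q<K, forward
Step 1:
                  E         B         L         C
  I          0.4702     4.475    0.1085   0.02258
  C         -0.1341  -0.08942  -0.04471    0.1341
  E          0.3361     4.386   0.06379    0.1567
  solve Keq expr → x = 0.04471; check Q = 0.08262

[E]_eq = 0.3361 M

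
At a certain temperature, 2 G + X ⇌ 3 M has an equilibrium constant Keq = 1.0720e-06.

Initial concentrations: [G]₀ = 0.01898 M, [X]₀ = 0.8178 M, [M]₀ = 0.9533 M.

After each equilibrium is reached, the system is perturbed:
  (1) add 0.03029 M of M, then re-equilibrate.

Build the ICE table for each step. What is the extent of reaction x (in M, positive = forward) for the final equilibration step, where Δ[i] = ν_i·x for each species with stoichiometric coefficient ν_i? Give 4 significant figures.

x = -0.01003 M

Q₀ = 2941 vs Keq = 1.0720e-06 ⇒ Q>K, reverse
Step 1:
                   G          X          M
  Initial    0.01898     0.8178     0.9533
  Change      0.6302     0.3151    -0.9453
  Equil       0.6492      1.133   0.007999
  solve Keq expr → x = -0.3151; check Q = 1.0720e-06
Then add 0.03029 M of M.
Step 2:
                   G          X          M
  Initial     0.6492      1.133    0.03829
  Change     0.02007    0.01003    -0.0301
  Equil       0.6692      1.143   0.008187
  solve Keq expr → x = -0.01003; check Q = 1.0720e-06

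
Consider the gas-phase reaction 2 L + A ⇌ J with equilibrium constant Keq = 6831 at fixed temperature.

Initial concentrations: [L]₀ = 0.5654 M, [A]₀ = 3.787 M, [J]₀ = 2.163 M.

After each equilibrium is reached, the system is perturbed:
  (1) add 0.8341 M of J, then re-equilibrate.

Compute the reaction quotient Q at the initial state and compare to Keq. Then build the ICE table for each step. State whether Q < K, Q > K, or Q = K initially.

Q₀ = 1.787 vs Keq = 6831 ⇒ Q<K, forward
Step 1:
                   L          A          J
  I           0.5654      3.787      2.163
  C          -0.5553    -0.2777     0.2777
  E          0.01009      3.509      2.441
  solve Keq expr → x = 0.2777; check Q = 6831
Then add 0.8341 M of J.
Step 2:
                   L          A          J
  I          0.01009      3.509      3.275
  C         0.001595 7.9746e-04 -7.9746e-04
  E          0.01169       3.51      3.274
  solve Keq expr → x = -7.9746e-04; check Q = 6831

Q₀ = 1.787; Q < K (proceeds forward)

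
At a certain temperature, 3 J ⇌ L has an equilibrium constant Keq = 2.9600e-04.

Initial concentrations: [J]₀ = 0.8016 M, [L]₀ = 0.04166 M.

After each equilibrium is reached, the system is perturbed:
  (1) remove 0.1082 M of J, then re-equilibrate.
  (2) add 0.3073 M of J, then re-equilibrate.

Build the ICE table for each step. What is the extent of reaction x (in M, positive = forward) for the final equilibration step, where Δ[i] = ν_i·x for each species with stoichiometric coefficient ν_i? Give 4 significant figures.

x = 2.5885e-04 M

Q₀ = 0.08088 vs Keq = 2.9600e-04 ⇒ Q>K, reverse
Step 1:
                   J          L
  I           0.8016    0.04166
  C           0.1243   -0.04143
  E           0.9259 2.3494e-04
  solve Keq expr → x = -0.04143; check Q = 2.9600e-04
Then remove 0.1082 M of J.
Step 2:
                   J          L
  I           0.8177 2.3494e-04
  C       2.1895e-04 -7.2985e-05
  E           0.8179 1.6195e-04
  solve Keq expr → x = -7.2985e-05; check Q = 2.9600e-04
Then add 0.3073 M of J.
Step 3:
                   J          L
  I            1.125 1.6195e-04
  C       -7.7654e-04 2.5885e-04
  E            1.124 4.2080e-04
  solve Keq expr → x = 2.5885e-04; check Q = 2.9600e-04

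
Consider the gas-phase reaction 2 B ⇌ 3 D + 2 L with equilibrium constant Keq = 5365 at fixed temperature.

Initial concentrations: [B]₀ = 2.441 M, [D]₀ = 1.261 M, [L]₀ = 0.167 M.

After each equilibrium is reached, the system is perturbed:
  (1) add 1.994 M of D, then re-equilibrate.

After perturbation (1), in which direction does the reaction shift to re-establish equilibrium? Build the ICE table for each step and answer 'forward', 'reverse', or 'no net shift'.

Direction: reverse

Q₀ = 0.009385 vs Keq = 5365 ⇒ Q<K, forward
Step 1:
                    B           D           L
  I             2.441       1.261       0.167
  C            -2.143       3.214       2.143
  E            0.2985       4.475        2.31
  solve Keq expr → x = 1.071; check Q = 5365
Then add 1.994 M of D.
Step 2:
                    B           D           L
  I            0.2985       6.469        2.31
  C            0.1584     -0.2375     -0.1584
  E            0.4568       6.231       2.151
  solve Keq expr → x = -0.07918; check Q = 5365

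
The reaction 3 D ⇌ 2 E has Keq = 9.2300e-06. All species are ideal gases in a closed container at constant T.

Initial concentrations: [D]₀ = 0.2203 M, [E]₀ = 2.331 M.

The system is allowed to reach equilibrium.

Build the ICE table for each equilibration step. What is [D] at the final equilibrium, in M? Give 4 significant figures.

Q₀ = 508.2 vs Keq = 9.2300e-06 ⇒ Q>K, reverse
Step 1:
                    D           E
  Initial      0.2203       2.331
  Change        3.464       -2.31
  Equil         3.685     0.02149
  solve Keq expr → x = -1.155; check Q = 9.2300e-06

[D]_eq = 3.685 M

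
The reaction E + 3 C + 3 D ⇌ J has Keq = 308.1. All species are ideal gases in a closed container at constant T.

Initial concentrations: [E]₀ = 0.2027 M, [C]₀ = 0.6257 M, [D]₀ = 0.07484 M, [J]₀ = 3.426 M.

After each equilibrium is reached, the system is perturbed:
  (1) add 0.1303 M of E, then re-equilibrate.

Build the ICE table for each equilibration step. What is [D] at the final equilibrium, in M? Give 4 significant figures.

Q₀ = 1.6460e+05 vs Keq = 308.1 ⇒ Q>K, reverse
Step 1:
                  E         C         D         J
  init       0.2027    0.6257   0.07484     3.426
  Δ         0.09582    0.2875    0.2875  -0.09582
  eq         0.2985    0.9132    0.3623      3.33
  solve Keq expr → x = -0.09582; check Q = 308.1
Then add 0.1303 M of E.
Step 2:
                  E         C         D         J
  init       0.4288    0.9132    0.3623      3.33
  Δ         -0.0094   -0.0282   -0.0282    0.0094
  eq         0.4194     0.885    0.3341      3.34
  solve Keq expr → x = 0.0094; check Q = 308.1

[D]_eq = 0.3341 M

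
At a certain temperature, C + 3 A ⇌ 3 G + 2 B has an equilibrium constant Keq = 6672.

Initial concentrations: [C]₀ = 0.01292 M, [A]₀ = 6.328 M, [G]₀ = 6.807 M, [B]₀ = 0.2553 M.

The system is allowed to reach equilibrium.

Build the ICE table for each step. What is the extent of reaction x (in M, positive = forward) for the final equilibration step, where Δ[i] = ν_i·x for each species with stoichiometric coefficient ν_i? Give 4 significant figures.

Q₀ = 6.279 vs Keq = 6672 ⇒ Q<K, forward
Step 1:
                    C           A           G           B
  I           0.01292       6.328       6.807      0.2553
  C           -0.0129    -0.03871     0.03871     0.02581
  E        1.5274e-05       6.289       6.846      0.2811
  solve Keq expr → x = 0.0129; check Q = 6672

x = 0.0129 M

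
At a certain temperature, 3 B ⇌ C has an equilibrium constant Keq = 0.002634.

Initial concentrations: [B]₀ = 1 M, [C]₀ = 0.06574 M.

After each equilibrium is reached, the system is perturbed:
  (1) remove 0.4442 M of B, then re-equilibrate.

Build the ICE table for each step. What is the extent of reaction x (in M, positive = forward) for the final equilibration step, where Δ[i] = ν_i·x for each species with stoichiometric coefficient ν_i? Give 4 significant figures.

x = -0.003263 M

Q₀ = 0.06574 vs Keq = 0.002634 ⇒ Q>K, reverse
Step 1:
                  B         C
  Initial         1   0.06574
  Change     0.1841  -0.06137
  Equil       1.184  0.004373
  solve Keq expr → x = -0.06137; check Q = 0.002634
Then remove 0.4442 M of B.
Step 2:
                  B         C
  Initial    0.7399  0.004373
  Change    0.00979 -0.003263
  Equil      0.7497   0.00111
  solve Keq expr → x = -0.003263; check Q = 0.002634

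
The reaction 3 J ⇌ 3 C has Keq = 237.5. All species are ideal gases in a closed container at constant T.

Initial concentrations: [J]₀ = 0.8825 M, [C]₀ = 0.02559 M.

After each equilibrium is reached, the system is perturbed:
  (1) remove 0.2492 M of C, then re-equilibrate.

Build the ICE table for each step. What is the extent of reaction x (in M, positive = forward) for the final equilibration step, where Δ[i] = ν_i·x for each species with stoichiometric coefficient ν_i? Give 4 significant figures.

x = 0.01155 M

Q₀ = 2.4382e-05 vs Keq = 237.5 ⇒ Q<K, forward
Step 1:
                    J           C
  I            0.8825     0.02559
  C           -0.7563      0.7563
  E            0.1262      0.7818
  solve Keq expr → x = 0.2521; check Q = 237.5
Then remove 0.2492 M of C.
Step 2:
                    J           C
  I            0.1262      0.5326
  C          -0.03465     0.03465
  E            0.0916      0.5673
  solve Keq expr → x = 0.01155; check Q = 237.5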